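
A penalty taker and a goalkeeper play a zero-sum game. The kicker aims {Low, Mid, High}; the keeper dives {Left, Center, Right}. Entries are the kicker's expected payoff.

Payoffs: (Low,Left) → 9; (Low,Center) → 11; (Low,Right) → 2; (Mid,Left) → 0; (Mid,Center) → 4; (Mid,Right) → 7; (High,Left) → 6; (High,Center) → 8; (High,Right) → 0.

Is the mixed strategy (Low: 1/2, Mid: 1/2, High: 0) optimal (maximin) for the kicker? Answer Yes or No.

Against Left this mix gives (1/2)·9 + (1/2)·0 = 9/2.
Against Center this mix gives (1/2)·11 + (1/2)·4 = 15/2.
Against Right this mix gives (1/2)·2 + (1/2)·7 = 9/2.
All of the keeper's active replies (Left, Right) yield 9/2, and no column does worse for the kicker. The mix makes the keeper indifferent and guarantees 9/2, so it is optimal.

Yes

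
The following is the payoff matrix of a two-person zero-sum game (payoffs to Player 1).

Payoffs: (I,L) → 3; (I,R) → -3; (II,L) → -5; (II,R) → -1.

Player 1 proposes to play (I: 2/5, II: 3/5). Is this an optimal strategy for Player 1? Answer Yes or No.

Yes

Against L this mix gives (2/5)·3 + (3/5)·(-5) = -9/5.
Against R this mix gives (2/5)·(-3) + (3/5)·(-1) = -9/5.
All of Player 2's active replies (L, R) yield -9/5, and no column does worse for Player 1. The mix makes Player 2 indifferent and guarantees -9/5, so it is optimal.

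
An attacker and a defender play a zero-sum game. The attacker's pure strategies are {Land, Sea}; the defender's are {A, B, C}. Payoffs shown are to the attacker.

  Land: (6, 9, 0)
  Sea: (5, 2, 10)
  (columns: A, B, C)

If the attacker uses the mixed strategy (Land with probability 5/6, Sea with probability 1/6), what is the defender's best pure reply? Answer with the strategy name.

If the defender plays A, the attacker's expected payoff is (5/6)·6 + (1/6)·5 = 35/6.
If the defender plays B, the attacker's expected payoff is (5/6)·9 + (1/6)·2 = 47/6.
If the defender plays C, the attacker's expected payoff is (5/6)·0 + (1/6)·10 = 5/3.
The defender minimizes the attacker's payoff; the smallest is 5/3, so the best response is C.

C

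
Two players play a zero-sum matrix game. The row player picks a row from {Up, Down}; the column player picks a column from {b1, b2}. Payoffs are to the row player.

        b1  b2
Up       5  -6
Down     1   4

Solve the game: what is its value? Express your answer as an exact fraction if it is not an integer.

Row minima: Up → -6, Down → 1; maximin = 1.
Column maxima: b1 → 5, b2 → 4; minimax = 4.
1 ≠ 4, so there is no saddle point; optimal play is mixed.
Let the row player play Up with probability p. Expected payoff against b1: 5p + 1(1−p) = 4p + 1; against b2: (-6)p + 4(1−p) = −10p + 4.
Setting these equal: 4p + 1 = −10p + 4 ⇒ 14p = 3 ⇒ p = 3/14, and the value is (4)·(3/14) + 1 = 13/7.
For the column player: with q = P(b1), equating Up's and Down's payoffs gives 11q − 6 = −3q + 4 ⇒ q = 5/7.

13/7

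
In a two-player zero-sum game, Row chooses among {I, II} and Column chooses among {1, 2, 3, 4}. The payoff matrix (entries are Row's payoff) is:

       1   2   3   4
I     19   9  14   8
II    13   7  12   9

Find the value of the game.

25/3

Row minima: I → 8, II → 7; maximin = 8.
Column maxima: 1 → 19, 2 → 9, 3 → 14, 4 → 9; minimax = 9.
8 ≠ 9, so there is no saddle point; optimal play is mixed.
1 is strictly dominated by 2 (it gives Row strictly more in every row), so Column never plays it.
3 is strictly dominated by 2 (it gives Row strictly more in every row), so Column never plays it.
On the remaining 2×2 (I, II vs 2, 4):
Let Row play I with probability p. Expected payoff against 2: 9p + 7(1−p) = 2p + 7; against 4: 8p + 9(1−p) = −p + 9.
Setting these equal: 2p + 7 = −p + 9 ⇒ 3p = 2 ⇒ p = 2/3, and the value is (2)·(2/3) + 7 = 25/3.
For Column: with q = P(2), equating I's and II's payoffs gives q + 8 = −2q + 9 ⇒ q = 1/3.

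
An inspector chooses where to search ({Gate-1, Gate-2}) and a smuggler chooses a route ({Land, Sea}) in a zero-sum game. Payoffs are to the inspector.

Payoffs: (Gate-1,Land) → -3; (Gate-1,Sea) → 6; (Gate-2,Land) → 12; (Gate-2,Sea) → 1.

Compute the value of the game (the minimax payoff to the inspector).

Row minima: Gate-1 → -3, Gate-2 → 1; maximin = 1.
Column maxima: Land → 12, Sea → 6; minimax = 6.
1 ≠ 6, so there is no saddle point; optimal play is mixed.
Let the inspector play Gate-1 with probability p. Expected payoff against Land: (-3)p + 12(1−p) = −15p + 12; against Sea: 6p + 1(1−p) = 5p + 1.
Setting these equal: −15p + 12 = 5p + 1 ⇒ −20p = -11 ⇒ p = 11/20, and the value is (-15)·(11/20) + 12 = 15/4.
For the smuggler: with q = P(Land), equating Gate-1's and Gate-2's payoffs gives −9q + 6 = 11q + 1 ⇒ q = 1/4.

15/4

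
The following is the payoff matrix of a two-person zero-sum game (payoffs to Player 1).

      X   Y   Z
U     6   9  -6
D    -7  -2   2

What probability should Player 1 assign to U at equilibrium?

3/7

Row minima: U → -6, D → -7; maximin = -6.
Column maxima: X → 6, Y → 9, Z → 2; minimax = 2.
-6 ≠ 2, so there is no saddle point; optimal play is mixed.
Y is strictly dominated by X (it gives Player 1 strictly more in every row), so Player 2 never plays it.
On the remaining 2×2 (U, D vs X, Z):
Let Player 1 play U with probability p. Expected payoff against X: 6p + (-7)(1−p) = 13p − 7; against Z: (-6)p + 2(1−p) = −8p + 2.
Setting these equal: 13p − 7 = −8p + 2 ⇒ 21p = 9 ⇒ p = 3/7, and the value is (13)·(3/7) − 7 = -10/7.
For Player 2: with q = P(X), equating U's and D's payoffs gives 12q − 6 = −9q + 2 ⇒ q = 8/21.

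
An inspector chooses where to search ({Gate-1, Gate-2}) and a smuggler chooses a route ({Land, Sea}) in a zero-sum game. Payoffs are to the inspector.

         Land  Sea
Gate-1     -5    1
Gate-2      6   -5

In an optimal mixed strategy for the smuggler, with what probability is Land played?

Row minima: Gate-1 → -5, Gate-2 → -5; maximin = -5.
Column maxima: Land → 6, Sea → 1; minimax = 1.
-5 ≠ 1, so there is no saddle point; optimal play is mixed.
Let the inspector play Gate-1 with probability p. Expected payoff against Land: (-5)p + 6(1−p) = −11p + 6; against Sea: 1p + (-5)(1−p) = 6p − 5.
Setting these equal: −11p + 6 = 6p − 5 ⇒ −17p = -11 ⇒ p = 11/17, and the value is (-11)·(11/17) + 6 = -19/17.
For the smuggler: with q = P(Land), equating Gate-1's and Gate-2's payoffs gives −6q + 1 = 11q − 5 ⇒ q = 6/17.

6/17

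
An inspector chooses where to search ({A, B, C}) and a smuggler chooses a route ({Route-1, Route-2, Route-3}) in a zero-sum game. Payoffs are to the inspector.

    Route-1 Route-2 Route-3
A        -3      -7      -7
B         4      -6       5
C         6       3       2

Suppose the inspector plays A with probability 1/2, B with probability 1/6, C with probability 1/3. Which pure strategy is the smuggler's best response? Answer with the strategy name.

Route-2

If the smuggler plays Route-1, the inspector's expected payoff is (1/2)·(-3) + (1/6)·4 + (1/3)·6 = 7/6.
If the smuggler plays Route-2, the inspector's expected payoff is (1/2)·(-7) + (1/6)·(-6) + (1/3)·3 = -7/2.
If the smuggler plays Route-3, the inspector's expected payoff is (1/2)·(-7) + (1/6)·5 + (1/3)·2 = -2.
The smuggler minimizes the inspector's payoff; the smallest is -7/2, so the best response is Route-2.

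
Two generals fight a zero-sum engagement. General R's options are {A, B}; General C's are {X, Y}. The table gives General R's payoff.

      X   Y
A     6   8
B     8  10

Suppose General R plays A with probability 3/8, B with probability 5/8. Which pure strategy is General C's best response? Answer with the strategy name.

X

If General C plays X, General R's expected payoff is (3/8)·6 + (5/8)·8 = 29/4.
If General C plays Y, General R's expected payoff is (3/8)·8 + (5/8)·10 = 37/4.
General C minimizes General R's payoff; the smallest is 29/4, so the best response is X.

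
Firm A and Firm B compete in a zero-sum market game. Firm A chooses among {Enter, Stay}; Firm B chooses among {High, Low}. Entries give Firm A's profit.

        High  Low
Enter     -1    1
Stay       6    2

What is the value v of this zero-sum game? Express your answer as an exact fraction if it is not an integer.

Row minima: Enter → -1, Stay → 2; maximin = 2.
Column maxima: High → 6, Low → 2; minimax = 2.
Since maximin = minimax = 2, there is a saddle point and the value is 2.

2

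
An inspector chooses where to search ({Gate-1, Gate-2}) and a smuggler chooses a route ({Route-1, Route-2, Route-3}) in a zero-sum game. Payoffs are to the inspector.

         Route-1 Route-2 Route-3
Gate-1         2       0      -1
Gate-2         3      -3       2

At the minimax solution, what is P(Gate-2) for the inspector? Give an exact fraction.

Row minima: Gate-1 → -1, Gate-2 → -3; maximin = -1.
Column maxima: Route-1 → 3, Route-2 → 0, Route-3 → 2; minimax = 0.
-1 ≠ 0, so there is no saddle point; optimal play is mixed.
Route-1 is strictly dominated by Route-2 (it gives the inspector strictly more in every row), so the smuggler never plays it.
On the remaining 2×2 (Gate-1, Gate-2 vs Route-2, Route-3):
Let the inspector play Gate-1 with probability p. Expected payoff against Route-2: 0p + (-3)(1−p) = 3p − 3; against Route-3: (-1)p + 2(1−p) = −3p + 2.
Setting these equal: 3p − 3 = −3p + 2 ⇒ 6p = 5 ⇒ p = 5/6, and the value is (3)·(5/6) − 3 = -1/2.
For the smuggler: with q = P(Route-2), equating Gate-1's and Gate-2's payoffs gives q − 1 = −5q + 2 ⇒ q = 1/2.

1/6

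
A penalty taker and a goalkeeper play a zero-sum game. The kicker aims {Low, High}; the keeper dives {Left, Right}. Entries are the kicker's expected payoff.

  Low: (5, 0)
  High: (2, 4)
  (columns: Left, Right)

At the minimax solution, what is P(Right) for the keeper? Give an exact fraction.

Row minima: Low → 0, High → 2; maximin = 2.
Column maxima: Left → 5, Right → 4; minimax = 4.
2 ≠ 4, so there is no saddle point; optimal play is mixed.
Let the kicker play Low with probability p. Expected payoff against Left: 5p + 2(1−p) = 3p + 2; against Right: 0p + 4(1−p) = −4p + 4.
Setting these equal: 3p + 2 = −4p + 4 ⇒ 7p = 2 ⇒ p = 2/7, and the value is (3)·(2/7) + 2 = 20/7.
For the keeper: with q = P(Left), equating Low's and High's payoffs gives 5q = −2q + 4 ⇒ q = 4/7.

3/7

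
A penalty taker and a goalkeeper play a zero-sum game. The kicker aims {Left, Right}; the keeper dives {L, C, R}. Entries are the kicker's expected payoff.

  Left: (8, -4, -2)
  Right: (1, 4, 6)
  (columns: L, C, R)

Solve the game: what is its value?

12/5

Row minima: Left → -4, Right → 1; maximin = 1.
Column maxima: L → 8, C → 4, R → 6; minimax = 4.
1 ≠ 4, so there is no saddle point; optimal play is mixed.
R is strictly dominated by C (it gives the kicker strictly more in every row), so the keeper never plays it.
On the remaining 2×2 (Left, Right vs L, C):
Let the kicker play Left with probability p. Expected payoff against L: 8p + 1(1−p) = 7p + 1; against C: (-4)p + 4(1−p) = −8p + 4.
Setting these equal: 7p + 1 = −8p + 4 ⇒ 15p = 3 ⇒ p = 1/5, and the value is (7)·(1/5) + 1 = 12/5.
For the keeper: with q = P(L), equating Left's and Right's payoffs gives 12q − 4 = −3q + 4 ⇒ q = 8/15.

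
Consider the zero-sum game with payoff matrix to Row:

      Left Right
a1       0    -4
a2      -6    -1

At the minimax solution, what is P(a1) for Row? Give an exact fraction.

5/9

Row minima: a1 → -4, a2 → -6; maximin = -4.
Column maxima: Left → 0, Right → -1; minimax = -1.
-4 ≠ -1, so there is no saddle point; optimal play is mixed.
Let Row play a1 with probability p. Expected payoff against Left: 0p + (-6)(1−p) = 6p − 6; against Right: (-4)p + (-1)(1−p) = −3p − 1.
Setting these equal: 6p − 6 = −3p − 1 ⇒ 9p = 5 ⇒ p = 5/9, and the value is (6)·(5/9) − 6 = -8/3.
For Column: with q = P(Left), equating a1's and a2's payoffs gives 4q − 4 = −5q − 1 ⇒ q = 1/3.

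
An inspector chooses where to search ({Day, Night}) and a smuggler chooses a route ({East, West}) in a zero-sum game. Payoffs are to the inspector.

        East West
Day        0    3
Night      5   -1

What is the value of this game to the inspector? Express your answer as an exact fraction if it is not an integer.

Row minima: Day → 0, Night → -1; maximin = 0.
Column maxima: East → 5, West → 3; minimax = 3.
0 ≠ 3, so there is no saddle point; optimal play is mixed.
Let the inspector play Day with probability p. Expected payoff against East: 0p + 5(1−p) = −5p + 5; against West: 3p + (-1)(1−p) = 4p − 1.
Setting these equal: −5p + 5 = 4p − 1 ⇒ −9p = -6 ⇒ p = 2/3, and the value is (-5)·(2/3) + 5 = 5/3.
For the smuggler: with q = P(East), equating Day's and Night's payoffs gives −3q + 3 = 6q − 1 ⇒ q = 4/9.

5/3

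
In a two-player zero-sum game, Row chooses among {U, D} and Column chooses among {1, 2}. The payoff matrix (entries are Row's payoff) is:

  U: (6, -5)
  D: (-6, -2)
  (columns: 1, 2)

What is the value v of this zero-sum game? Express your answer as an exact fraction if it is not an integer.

-14/5

Row minima: U → -5, D → -6; maximin = -5.
Column maxima: 1 → 6, 2 → -2; minimax = -2.
-5 ≠ -2, so there is no saddle point; optimal play is mixed.
Let Row play U with probability p. Expected payoff against 1: 6p + (-6)(1−p) = 12p − 6; against 2: (-5)p + (-2)(1−p) = −3p − 2.
Setting these equal: 12p − 6 = −3p − 2 ⇒ 15p = 4 ⇒ p = 4/15, and the value is (12)·(4/15) − 6 = -14/5.
For Column: with q = P(1), equating U's and D's payoffs gives 11q − 5 = −4q − 2 ⇒ q = 1/5.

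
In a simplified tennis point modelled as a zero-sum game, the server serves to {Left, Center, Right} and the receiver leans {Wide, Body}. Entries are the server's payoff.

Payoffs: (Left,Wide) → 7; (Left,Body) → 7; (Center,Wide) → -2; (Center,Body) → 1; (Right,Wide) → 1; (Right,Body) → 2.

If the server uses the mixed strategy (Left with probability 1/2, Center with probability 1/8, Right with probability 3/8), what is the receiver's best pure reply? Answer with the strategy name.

If the receiver plays Wide, the server's expected payoff is (1/2)·7 + (1/8)·(-2) + (3/8)·1 = 29/8.
If the receiver plays Body, the server's expected payoff is (1/2)·7 + (1/8)·1 + (3/8)·2 = 35/8.
The receiver minimizes the server's payoff; the smallest is 29/8, so the best response is Wide.

Wide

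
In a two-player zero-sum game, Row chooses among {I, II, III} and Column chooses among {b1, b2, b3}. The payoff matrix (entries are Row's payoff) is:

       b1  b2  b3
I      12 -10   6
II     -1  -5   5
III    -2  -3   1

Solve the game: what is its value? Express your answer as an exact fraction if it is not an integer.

Row minima: I → -10, II → -5, III → -3; maximin = -3.
Column maxima: b1 → 12, b2 → -3, b3 → 6; minimax = -3.
Since maximin = minimax = -3, there is a saddle point and the value is -3.

-3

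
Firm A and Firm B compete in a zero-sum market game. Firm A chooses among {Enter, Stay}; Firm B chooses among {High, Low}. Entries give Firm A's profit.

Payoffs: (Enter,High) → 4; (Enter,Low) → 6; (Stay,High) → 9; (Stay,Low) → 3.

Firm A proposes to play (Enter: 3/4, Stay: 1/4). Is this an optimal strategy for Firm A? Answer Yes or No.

Yes

Against High this mix gives (3/4)·4 + (1/4)·9 = 21/4.
Against Low this mix gives (3/4)·6 + (1/4)·3 = 21/4.
All of Firm B's active replies (High, Low) yield 21/4, and no column does worse for Firm A. The mix makes Firm B indifferent and guarantees 21/4, so it is optimal.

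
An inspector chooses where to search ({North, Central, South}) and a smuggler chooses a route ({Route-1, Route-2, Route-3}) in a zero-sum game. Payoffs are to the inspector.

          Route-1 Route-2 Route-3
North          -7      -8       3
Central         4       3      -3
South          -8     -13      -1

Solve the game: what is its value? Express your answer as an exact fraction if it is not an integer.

Row minima: North → -8, Central → -3, South → -13; maximin = -3.
Column maxima: Route-1 → 4, Route-2 → 3, Route-3 → 3; minimax = 3.
-3 ≠ 3, so there is no saddle point; optimal play is mixed.
South is strictly dominated by North, so the inspector never plays it.
Route-1 is strictly dominated by Route-2 (it gives the inspector strictly more in every row), so the smuggler never plays it.
On the remaining 2×2 (North, Central vs Route-2, Route-3):
Let the inspector play North with probability p. Expected payoff against Route-2: (-8)p + 3(1−p) = −11p + 3; against Route-3: 3p + (-3)(1−p) = 6p − 3.
Setting these equal: −11p + 3 = 6p − 3 ⇒ −17p = -6 ⇒ p = 6/17, and the value is (-11)·(6/17) + 3 = -15/17.
For the smuggler: with q = P(Route-2), equating North's and Central's payoffs gives −11q + 3 = 6q − 3 ⇒ q = 6/17.

-15/17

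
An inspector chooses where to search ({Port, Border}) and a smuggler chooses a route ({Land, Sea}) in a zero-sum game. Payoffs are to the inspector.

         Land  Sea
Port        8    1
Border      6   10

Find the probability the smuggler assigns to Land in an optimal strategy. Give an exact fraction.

9/11

Row minima: Port → 1, Border → 6; maximin = 6.
Column maxima: Land → 8, Sea → 10; minimax = 8.
6 ≠ 8, so there is no saddle point; optimal play is mixed.
Let the inspector play Port with probability p. Expected payoff against Land: 8p + 6(1−p) = 2p + 6; against Sea: 1p + 10(1−p) = −9p + 10.
Setting these equal: 2p + 6 = −9p + 10 ⇒ 11p = 4 ⇒ p = 4/11, and the value is (2)·(4/11) + 6 = 74/11.
For the smuggler: with q = P(Land), equating Port's and Border's payoffs gives 7q + 1 = −4q + 10 ⇒ q = 9/11.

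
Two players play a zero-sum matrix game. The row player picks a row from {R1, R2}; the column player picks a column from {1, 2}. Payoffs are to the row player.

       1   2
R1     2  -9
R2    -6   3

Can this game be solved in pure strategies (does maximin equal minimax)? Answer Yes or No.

Row minima: R1 → -9, R2 → -6; maximin = -6.
Column maxima: 1 → 2, 2 → 3; minimax = 2.
-6 ≠ 2, so no pure-strategy equilibrium exists.

No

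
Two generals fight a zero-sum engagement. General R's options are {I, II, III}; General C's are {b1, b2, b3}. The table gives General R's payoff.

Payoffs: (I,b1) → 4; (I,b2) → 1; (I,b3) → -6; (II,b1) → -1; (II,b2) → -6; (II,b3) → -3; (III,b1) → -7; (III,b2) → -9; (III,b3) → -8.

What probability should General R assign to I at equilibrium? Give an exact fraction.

3/10

Row minima: I → -6, II → -6, III → -9; maximin = -6.
Column maxima: b1 → 4, b2 → 1, b3 → -3; minimax = -3.
-6 ≠ -3, so there is no saddle point; optimal play is mixed.
III is strictly dominated by I, so General R never plays it.
b1 is strictly dominated by b2 (it gives General R strictly more in every row), so General C never plays it.
On the remaining 2×2 (I, II vs b2, b3):
Let General R play I with probability p. Expected payoff against b2: 1p + (-6)(1−p) = 7p − 6; against b3: (-6)p + (-3)(1−p) = −3p − 3.
Setting these equal: 7p − 6 = −3p − 3 ⇒ 10p = 3 ⇒ p = 3/10, and the value is (7)·(3/10) − 6 = -39/10.
For General C: with q = P(b2), equating I's and II's payoffs gives 7q − 6 = −3q − 3 ⇒ q = 3/10.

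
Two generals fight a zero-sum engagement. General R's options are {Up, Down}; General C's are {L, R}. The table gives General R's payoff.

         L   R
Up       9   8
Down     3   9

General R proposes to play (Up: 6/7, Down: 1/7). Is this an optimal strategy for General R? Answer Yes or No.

Yes

Against L this mix gives (6/7)·9 + (1/7)·3 = 57/7.
Against R this mix gives (6/7)·8 + (1/7)·9 = 57/7.
All of General C's active replies (L, R) yield 57/7, and no column does worse for General R. The mix makes General C indifferent and guarantees 57/7, so it is optimal.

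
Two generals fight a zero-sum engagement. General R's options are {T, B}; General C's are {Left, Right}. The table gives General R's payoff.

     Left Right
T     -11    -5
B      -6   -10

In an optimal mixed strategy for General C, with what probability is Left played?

1/2

Row minima: T → -11, B → -10; maximin = -10.
Column maxima: Left → -6, Right → -5; minimax = -6.
-10 ≠ -6, so there is no saddle point; optimal play is mixed.
Let General R play T with probability p. Expected payoff against Left: (-11)p + (-6)(1−p) = −5p − 6; against Right: (-5)p + (-10)(1−p) = 5p − 10.
Setting these equal: −5p − 6 = 5p − 10 ⇒ −10p = -4 ⇒ p = 2/5, and the value is (-5)·(2/5) − 6 = -8.
For General C: with q = P(Left), equating T's and B's payoffs gives −6q − 5 = 4q − 10 ⇒ q = 1/2.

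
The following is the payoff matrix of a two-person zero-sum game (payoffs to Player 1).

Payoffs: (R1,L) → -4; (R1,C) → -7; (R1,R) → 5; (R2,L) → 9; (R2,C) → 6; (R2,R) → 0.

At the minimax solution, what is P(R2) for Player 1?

Row minima: R1 → -7, R2 → 0; maximin = 0.
Column maxima: L → 9, C → 6, R → 5; minimax = 5.
0 ≠ 5, so there is no saddle point; optimal play is mixed.
L is strictly dominated by C (it gives Player 1 strictly more in every row), so Player 2 never plays it.
On the remaining 2×2 (R1, R2 vs C, R):
Let Player 1 play R1 with probability p. Expected payoff against C: (-7)p + 6(1−p) = −13p + 6; against R: 5p + 0(1−p) = 5p.
Setting these equal: −13p + 6 = 5p ⇒ −18p = -6 ⇒ p = 1/3, and the value is (-13)·(1/3) + 6 = 5/3.
For Player 2: with q = P(C), equating R1's and R2's payoffs gives −12q + 5 = 6q ⇒ q = 5/18.

2/3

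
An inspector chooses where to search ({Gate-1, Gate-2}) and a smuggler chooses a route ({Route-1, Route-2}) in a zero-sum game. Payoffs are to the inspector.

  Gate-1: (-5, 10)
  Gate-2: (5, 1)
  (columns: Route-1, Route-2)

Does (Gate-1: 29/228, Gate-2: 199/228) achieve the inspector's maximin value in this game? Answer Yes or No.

Against Route-1 this mix gives (29/228)·(-5) + (199/228)·5 = 425/114.
Against Route-2 this mix gives (29/228)·10 + (199/228)·1 = 163/76.
The smuggler will play Route-2, holding the inspector to 163/76. Shifting weight toward the row that does better against Route-2 would raise this floor (the equalizing mix achieves 55/19 against both Route-2 and Route-1), so the proposed strategy is not optimal.

No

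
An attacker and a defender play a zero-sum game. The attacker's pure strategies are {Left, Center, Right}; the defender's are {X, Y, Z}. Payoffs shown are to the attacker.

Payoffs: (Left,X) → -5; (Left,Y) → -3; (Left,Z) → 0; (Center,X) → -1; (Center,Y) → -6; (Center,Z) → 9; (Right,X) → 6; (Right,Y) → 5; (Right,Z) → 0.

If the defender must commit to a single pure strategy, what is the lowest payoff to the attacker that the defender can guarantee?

5

Column maxima: X → 6, Y → 5, Z → 9.
The smallest of these is 5.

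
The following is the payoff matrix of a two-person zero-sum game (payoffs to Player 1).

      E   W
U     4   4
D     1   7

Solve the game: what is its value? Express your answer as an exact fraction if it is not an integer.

Row minima: U → 4, D → 1; maximin = 4.
Column maxima: E → 4, W → 7; minimax = 4.
Since maximin = minimax = 4, there is a saddle point and the value is 4.

4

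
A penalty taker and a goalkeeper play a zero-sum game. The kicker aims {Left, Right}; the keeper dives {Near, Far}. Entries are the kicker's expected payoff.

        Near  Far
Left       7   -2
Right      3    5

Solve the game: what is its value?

41/11

Row minima: Left → -2, Right → 3; maximin = 3.
Column maxima: Near → 7, Far → 5; minimax = 5.
3 ≠ 5, so there is no saddle point; optimal play is mixed.
Let the kicker play Left with probability p. Expected payoff against Near: 7p + 3(1−p) = 4p + 3; against Far: (-2)p + 5(1−p) = −7p + 5.
Setting these equal: 4p + 3 = −7p + 5 ⇒ 11p = 2 ⇒ p = 2/11, and the value is (4)·(2/11) + 3 = 41/11.
For the keeper: with q = P(Near), equating Left's and Right's payoffs gives 9q − 2 = −2q + 5 ⇒ q = 7/11.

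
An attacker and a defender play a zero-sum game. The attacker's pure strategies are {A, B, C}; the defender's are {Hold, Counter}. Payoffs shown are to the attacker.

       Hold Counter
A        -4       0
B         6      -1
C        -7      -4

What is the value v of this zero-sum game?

-4/11

Row minima: A → -4, B → -1, C → -7; maximin = -1.
Column maxima: Hold → 6, Counter → 0; minimax = 0.
-1 ≠ 0, so there is no saddle point; optimal play is mixed.
C is strictly dominated by A, so the attacker never plays it.
On the remaining 2×2 (A, B vs Hold, Counter):
Let the attacker play A with probability p. Expected payoff against Hold: (-4)p + 6(1−p) = −10p + 6; against Counter: 0p + (-1)(1−p) = p − 1.
Setting these equal: −10p + 6 = p − 1 ⇒ −11p = -7 ⇒ p = 7/11, and the value is (-10)·(7/11) + 6 = -4/11.
For the defender: with q = P(Hold), equating A's and B's payoffs gives −4q = 7q − 1 ⇒ q = 1/11.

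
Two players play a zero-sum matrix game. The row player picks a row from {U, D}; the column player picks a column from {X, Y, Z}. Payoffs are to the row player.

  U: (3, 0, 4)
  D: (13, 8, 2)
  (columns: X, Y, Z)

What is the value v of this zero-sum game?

Row minima: U → 0, D → 2; maximin = 2.
Column maxima: X → 13, Y → 8, Z → 4; minimax = 4.
2 ≠ 4, so there is no saddle point; optimal play is mixed.
X is strictly dominated by Y (it gives the row player strictly more in every row), so the column player never plays it.
On the remaining 2×2 (U, D vs Y, Z):
Let the row player play U with probability p. Expected payoff against Y: 0p + 8(1−p) = −8p + 8; against Z: 4p + 2(1−p) = 2p + 2.
Setting these equal: −8p + 8 = 2p + 2 ⇒ −10p = -6 ⇒ p = 3/5, and the value is (-8)·(3/5) + 8 = 16/5.
For the column player: with q = P(Y), equating U's and D's payoffs gives −4q + 4 = 6q + 2 ⇒ q = 1/5.

16/5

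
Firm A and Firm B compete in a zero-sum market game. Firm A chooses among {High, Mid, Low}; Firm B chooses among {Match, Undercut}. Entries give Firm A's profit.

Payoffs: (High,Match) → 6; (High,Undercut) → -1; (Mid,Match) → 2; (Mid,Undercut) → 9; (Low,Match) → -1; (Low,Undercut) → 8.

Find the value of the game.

4

Row minima: High → -1, Mid → 2, Low → -1; maximin = 2.
Column maxima: Match → 6, Undercut → 9; minimax = 6.
2 ≠ 6, so there is no saddle point; optimal play is mixed.
Low is strictly dominated by Mid, so Firm A never plays it.
On the remaining 2×2 (High, Mid vs Match, Undercut):
Let Firm A play High with probability p. Expected payoff against Match: 6p + 2(1−p) = 4p + 2; against Undercut: (-1)p + 9(1−p) = −10p + 9.
Setting these equal: 4p + 2 = −10p + 9 ⇒ 14p = 7 ⇒ p = 1/2, and the value is (4)·(1/2) + 2 = 4.
For Firm B: with q = P(Match), equating High's and Mid's payoffs gives 7q − 1 = −7q + 9 ⇒ q = 5/7.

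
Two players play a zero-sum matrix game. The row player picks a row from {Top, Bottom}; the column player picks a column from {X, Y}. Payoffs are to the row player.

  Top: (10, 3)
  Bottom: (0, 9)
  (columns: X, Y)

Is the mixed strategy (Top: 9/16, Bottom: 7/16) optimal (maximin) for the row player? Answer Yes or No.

Yes

Against X this mix gives (9/16)·10 + (7/16)·0 = 45/8.
Against Y this mix gives (9/16)·3 + (7/16)·9 = 45/8.
All of the column player's active replies (X, Y) yield 45/8, and no column does worse for the row player. The mix makes the column player indifferent and guarantees 45/8, so it is optimal.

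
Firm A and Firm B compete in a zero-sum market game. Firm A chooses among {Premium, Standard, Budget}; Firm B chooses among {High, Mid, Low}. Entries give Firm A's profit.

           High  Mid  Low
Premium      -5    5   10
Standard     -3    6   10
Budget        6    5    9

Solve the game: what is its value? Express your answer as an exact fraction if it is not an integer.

51/10

Row minima: Premium → -5, Standard → -3, Budget → 5; maximin = 5.
Column maxima: High → 6, Mid → 6, Low → 10; minimax = 6.
5 ≠ 6, so there is no saddle point; optimal play is mixed.
Low is strictly dominated by High (it gives Firm A strictly more in every row), so Firm B never plays it.
With Low eliminated, Premium is strictly dominated by Standard (Standard gives Firm A strictly more in every remaining column), so Firm A never plays it.
On the remaining 2×2 (Standard, Budget vs High, Mid):
Let Firm A play Standard with probability p. Expected payoff against High: (-3)p + 6(1−p) = −9p + 6; against Mid: 6p + 5(1−p) = p + 5.
Setting these equal: −9p + 6 = p + 5 ⇒ −10p = -1 ⇒ p = 1/10, and the value is (-9)·(1/10) + 6 = 51/10.
For Firm B: with q = P(High), equating Standard's and Budget's payoffs gives −9q + 6 = q + 5 ⇒ q = 1/10.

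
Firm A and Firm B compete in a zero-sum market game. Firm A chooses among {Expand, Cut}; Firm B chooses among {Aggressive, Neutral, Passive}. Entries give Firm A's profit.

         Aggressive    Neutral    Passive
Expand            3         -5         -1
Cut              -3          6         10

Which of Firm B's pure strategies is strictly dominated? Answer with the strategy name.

Passive

Neutral holds Firm A's payoff strictly below Passive in every row: -5 < -1, 6 < 10.
So Passive is strictly dominated for Firm B.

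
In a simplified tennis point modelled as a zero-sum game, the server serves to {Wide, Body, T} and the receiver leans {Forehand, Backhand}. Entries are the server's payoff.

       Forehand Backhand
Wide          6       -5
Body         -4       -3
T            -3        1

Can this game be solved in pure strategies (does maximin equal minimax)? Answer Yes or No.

Row minima: Wide → -5, Body → -4, T → -3; maximin = -3.
Column maxima: Forehand → 6, Backhand → 1; minimax = 1.
-3 ≠ 1, so no pure-strategy equilibrium exists.

No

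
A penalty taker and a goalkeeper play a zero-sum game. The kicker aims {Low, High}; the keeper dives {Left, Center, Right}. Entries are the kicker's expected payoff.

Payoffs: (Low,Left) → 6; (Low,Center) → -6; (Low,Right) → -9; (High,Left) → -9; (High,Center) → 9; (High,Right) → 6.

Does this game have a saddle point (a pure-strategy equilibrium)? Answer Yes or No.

No

Row minima: Low → -9, High → -9; maximin = -9.
Column maxima: Left → 6, Center → 9, Right → 6; minimax = 6.
-9 ≠ 6, so no pure-strategy equilibrium exists.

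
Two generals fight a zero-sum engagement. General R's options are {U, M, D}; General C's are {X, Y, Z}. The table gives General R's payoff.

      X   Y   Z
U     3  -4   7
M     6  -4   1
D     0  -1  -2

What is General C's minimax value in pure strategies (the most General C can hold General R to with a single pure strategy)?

Column maxima: X → 6, Y → -1, Z → 7.
The smallest of these is -1.

-1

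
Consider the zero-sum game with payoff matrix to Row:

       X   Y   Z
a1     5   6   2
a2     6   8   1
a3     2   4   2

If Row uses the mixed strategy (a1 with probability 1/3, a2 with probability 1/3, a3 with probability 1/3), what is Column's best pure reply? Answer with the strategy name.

If Column plays X, Row's expected payoff is (1/3)·5 + (1/3)·6 + (1/3)·2 = 13/3.
If Column plays Y, Row's expected payoff is (1/3)·6 + (1/3)·8 + (1/3)·4 = 6.
If Column plays Z, Row's expected payoff is (1/3)·2 + (1/3)·1 + (1/3)·2 = 5/3.
Column minimizes Row's payoff; the smallest is 5/3, so the best response is Z.

Z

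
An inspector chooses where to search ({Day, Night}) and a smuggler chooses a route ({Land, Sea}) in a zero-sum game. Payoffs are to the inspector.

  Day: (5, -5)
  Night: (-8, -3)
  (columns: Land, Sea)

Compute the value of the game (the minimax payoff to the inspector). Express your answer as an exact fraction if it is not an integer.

-11/3

Row minima: Day → -5, Night → -8; maximin = -5.
Column maxima: Land → 5, Sea → -3; minimax = -3.
-5 ≠ -3, so there is no saddle point; optimal play is mixed.
Let the inspector play Day with probability p. Expected payoff against Land: 5p + (-8)(1−p) = 13p − 8; against Sea: (-5)p + (-3)(1−p) = −2p − 3.
Setting these equal: 13p − 8 = −2p − 3 ⇒ 15p = 5 ⇒ p = 1/3, and the value is (13)·(1/3) − 8 = -11/3.
For the smuggler: with q = P(Land), equating Day's and Night's payoffs gives 10q − 5 = −5q − 3 ⇒ q = 2/15.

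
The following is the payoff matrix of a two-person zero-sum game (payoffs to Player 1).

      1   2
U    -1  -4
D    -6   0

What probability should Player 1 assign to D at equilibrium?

1/3

Row minima: U → -4, D → -6; maximin = -4.
Column maxima: 1 → -1, 2 → 0; minimax = -1.
-4 ≠ -1, so there is no saddle point; optimal play is mixed.
Let Player 1 play U with probability p. Expected payoff against 1: (-1)p + (-6)(1−p) = 5p − 6; against 2: (-4)p + 0(1−p) = −4p.
Setting these equal: 5p − 6 = −4p ⇒ 9p = 6 ⇒ p = 2/3, and the value is (5)·(2/3) − 6 = -8/3.
For Player 2: with q = P(1), equating U's and D's payoffs gives 3q − 4 = −6q ⇒ q = 4/9.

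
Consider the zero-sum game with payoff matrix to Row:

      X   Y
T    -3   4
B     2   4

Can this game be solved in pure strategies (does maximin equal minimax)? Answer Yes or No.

Yes

Row minima: T → -3, B → 2; maximin = 2.
Column maxima: X → 2, Y → 4; minimax = 2.
maximin = minimax = 2, so a saddle point exists.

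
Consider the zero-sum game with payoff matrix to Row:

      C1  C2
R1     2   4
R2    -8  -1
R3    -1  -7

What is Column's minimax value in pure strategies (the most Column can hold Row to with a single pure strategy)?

Column maxima: C1 → 2, C2 → 4.
The smallest of these is 2.

2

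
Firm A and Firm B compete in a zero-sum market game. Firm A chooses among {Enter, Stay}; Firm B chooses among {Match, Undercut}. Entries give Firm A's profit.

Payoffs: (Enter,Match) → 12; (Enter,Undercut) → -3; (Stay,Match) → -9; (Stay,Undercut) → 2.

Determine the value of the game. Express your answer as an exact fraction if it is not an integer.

Row minima: Enter → -3, Stay → -9; maximin = -3.
Column maxima: Match → 12, Undercut → 2; minimax = 2.
-3 ≠ 2, so there is no saddle point; optimal play is mixed.
Let Firm A play Enter with probability p. Expected payoff against Match: 12p + (-9)(1−p) = 21p − 9; against Undercut: (-3)p + 2(1−p) = −5p + 2.
Setting these equal: 21p − 9 = −5p + 2 ⇒ 26p = 11 ⇒ p = 11/26, and the value is (21)·(11/26) − 9 = -3/26.
For Firm B: with q = P(Match), equating Enter's and Stay's payoffs gives 15q − 3 = −11q + 2 ⇒ q = 5/26.

-3/26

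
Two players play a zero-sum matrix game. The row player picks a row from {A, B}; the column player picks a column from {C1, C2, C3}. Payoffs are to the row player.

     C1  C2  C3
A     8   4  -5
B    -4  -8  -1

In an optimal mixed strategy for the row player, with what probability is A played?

7/16

Row minima: A → -5, B → -8; maximin = -5.
Column maxima: C1 → 8, C2 → 4, C3 → -1; minimax = -1.
-5 ≠ -1, so there is no saddle point; optimal play is mixed.
C1 is strictly dominated by C2 (it gives the row player strictly more in every row), so the column player never plays it.
On the remaining 2×2 (A, B vs C2, C3):
Let the row player play A with probability p. Expected payoff against C2: 4p + (-8)(1−p) = 12p − 8; against C3: (-5)p + (-1)(1−p) = −4p − 1.
Setting these equal: 12p − 8 = −4p − 1 ⇒ 16p = 7 ⇒ p = 7/16, and the value is (12)·(7/16) − 8 = -11/4.
For the column player: with q = P(C2), equating A's and B's payoffs gives 9q − 5 = −7q − 1 ⇒ q = 1/4.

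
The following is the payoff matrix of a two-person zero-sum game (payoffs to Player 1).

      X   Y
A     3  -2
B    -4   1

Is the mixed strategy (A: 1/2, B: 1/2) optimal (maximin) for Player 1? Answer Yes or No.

Yes

Against X this mix gives (1/2)·3 + (1/2)·(-4) = -1/2.
Against Y this mix gives (1/2)·(-2) + (1/2)·1 = -1/2.
All of Player 2's active replies (X, Y) yield -1/2, and no column does worse for Player 1. The mix makes Player 2 indifferent and guarantees -1/2, so it is optimal.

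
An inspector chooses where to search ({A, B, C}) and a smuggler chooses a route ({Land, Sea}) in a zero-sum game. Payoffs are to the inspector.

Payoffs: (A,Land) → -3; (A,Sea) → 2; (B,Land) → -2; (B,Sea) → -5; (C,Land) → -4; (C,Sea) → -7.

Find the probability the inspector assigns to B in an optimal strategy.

5/8

Row minima: A → -3, B → -5, C → -7; maximin = -3.
Column maxima: Land → -2, Sea → 2; minimax = -2.
-3 ≠ -2, so there is no saddle point; optimal play is mixed.
C is strictly dominated by A, so the inspector never plays it.
On the remaining 2×2 (A, B vs Land, Sea):
Let the inspector play A with probability p. Expected payoff against Land: (-3)p + (-2)(1−p) = −p − 2; against Sea: 2p + (-5)(1−p) = 7p − 5.
Setting these equal: −p − 2 = 7p − 5 ⇒ −8p = -3 ⇒ p = 3/8, and the value is (-1)·(3/8) − 2 = -19/8.
For the smuggler: with q = P(Land), equating A's and B's payoffs gives −5q + 2 = 3q − 5 ⇒ q = 7/8.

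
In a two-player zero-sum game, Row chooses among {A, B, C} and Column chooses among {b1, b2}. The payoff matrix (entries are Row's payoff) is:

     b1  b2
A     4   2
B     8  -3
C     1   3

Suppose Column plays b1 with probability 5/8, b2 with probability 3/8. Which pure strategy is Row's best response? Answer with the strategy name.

B

Expected payoff of A: (5/8)·4 + (3/8)·2 = 13/4.
Expected payoff of B: (5/8)·8 + (3/8)·(-3) = 31/8.
Expected payoff of C: (5/8)·1 + (3/8)·3 = 7/4.
The largest is 31/8, so Row's best response is B.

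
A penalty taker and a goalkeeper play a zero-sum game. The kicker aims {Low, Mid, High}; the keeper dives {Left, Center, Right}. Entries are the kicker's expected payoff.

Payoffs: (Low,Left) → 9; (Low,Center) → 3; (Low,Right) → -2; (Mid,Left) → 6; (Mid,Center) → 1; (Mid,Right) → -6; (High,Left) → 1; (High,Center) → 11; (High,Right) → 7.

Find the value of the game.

65/17

Row minima: Low → -2, Mid → -6, High → 1; maximin = 1.
Column maxima: Left → 9, Center → 11, Right → 7; minimax = 7.
1 ≠ 7, so there is no saddle point; optimal play is mixed.
Mid is strictly dominated by Low, so the kicker never plays it.
Center is strictly dominated by Right (it gives the kicker strictly more in every row), so the keeper never plays it.
On the remaining 2×2 (Low, High vs Left, Right):
Let the kicker play Low with probability p. Expected payoff against Left: 9p + 1(1−p) = 8p + 1; against Right: (-2)p + 7(1−p) = −9p + 7.
Setting these equal: 8p + 1 = −9p + 7 ⇒ 17p = 6 ⇒ p = 6/17, and the value is (8)·(6/17) + 1 = 65/17.
For the keeper: with q = P(Left), equating Low's and High's payoffs gives 11q − 2 = −6q + 7 ⇒ q = 9/17.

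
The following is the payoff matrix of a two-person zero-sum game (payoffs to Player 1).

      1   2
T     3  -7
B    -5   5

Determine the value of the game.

-1

Row minima: T → -7, B → -5; maximin = -5.
Column maxima: 1 → 3, 2 → 5; minimax = 3.
-5 ≠ 3, so there is no saddle point; optimal play is mixed.
Let Player 1 play T with probability p. Expected payoff against 1: 3p + (-5)(1−p) = 8p − 5; against 2: (-7)p + 5(1−p) = −12p + 5.
Setting these equal: 8p − 5 = −12p + 5 ⇒ 20p = 10 ⇒ p = 1/2, and the value is (8)·(1/2) − 5 = -1.
For Player 2: with q = P(1), equating T's and B's payoffs gives 10q − 7 = −10q + 5 ⇒ q = 3/5.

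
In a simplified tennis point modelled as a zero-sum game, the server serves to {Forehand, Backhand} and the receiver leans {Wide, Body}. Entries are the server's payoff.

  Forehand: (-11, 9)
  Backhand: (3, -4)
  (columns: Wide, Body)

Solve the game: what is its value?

-17/27

Row minima: Forehand → -11, Backhand → -4; maximin = -4.
Column maxima: Wide → 3, Body → 9; minimax = 3.
-4 ≠ 3, so there is no saddle point; optimal play is mixed.
Let the server play Forehand with probability p. Expected payoff against Wide: (-11)p + 3(1−p) = −14p + 3; against Body: 9p + (-4)(1−p) = 13p − 4.
Setting these equal: −14p + 3 = 13p − 4 ⇒ −27p = -7 ⇒ p = 7/27, and the value is (-14)·(7/27) + 3 = -17/27.
For the receiver: with q = P(Wide), equating Forehand's and Backhand's payoffs gives −20q + 9 = 7q − 4 ⇒ q = 13/27.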